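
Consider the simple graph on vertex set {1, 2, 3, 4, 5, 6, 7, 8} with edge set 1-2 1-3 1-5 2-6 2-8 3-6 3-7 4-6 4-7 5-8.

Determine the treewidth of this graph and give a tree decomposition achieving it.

Each bag holds 3 vertices, so the decomposition has width 2, which upper-bounds the treewidth. The edges 5–8–2–1–5 form a cycle, so G is not a tree and its treewidth is at least 2. Therefore the treewidth is 2.

Treewidth 2.
One optimal decomposition is:
Bags: B1 = {1, 5, 8}  B2 = {1, 2, 8}  B3 = {1, 2, 3}  B4 = {2, 3, 6}  B5 = {3, 6, 7}  B6 = {4, 6, 7}
Tree: B1–B2, B2–B3, B3–B4, B4–B5, B5–B6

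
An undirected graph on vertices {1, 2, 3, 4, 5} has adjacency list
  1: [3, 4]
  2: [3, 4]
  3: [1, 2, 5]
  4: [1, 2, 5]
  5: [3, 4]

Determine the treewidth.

A width-2 tree decomposition is:
Bags: B1 = {1, 3, 4}  B2 = {2, 3, 4}  B3 = {3, 4, 5}
Tree: B1–B2, B2–B3
The largest bag has 3 vertices, giving width 2; this decomposition certifies tw(G) ≤ 2. The edges 1–3–2–4–1 form a cycle, so G is not a tree and its treewidth is at least 2. Therefore the treewidth is 2.

2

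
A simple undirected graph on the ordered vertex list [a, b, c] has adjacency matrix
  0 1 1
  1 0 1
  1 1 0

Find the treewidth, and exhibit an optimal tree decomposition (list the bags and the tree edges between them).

Treewidth 2.
Bags: B1 = {a, b, c}
Tree: (single bag)

A single bag containing all 3 vertices is trivially a valid decomposition of width 2. On the other hand G contains the 3-clique {a, b, c}. A clique must lie in a single bag of any decomposition, so no decomposition can have width below 2. The upper and lower bounds meet at 2, so that is the treewidth.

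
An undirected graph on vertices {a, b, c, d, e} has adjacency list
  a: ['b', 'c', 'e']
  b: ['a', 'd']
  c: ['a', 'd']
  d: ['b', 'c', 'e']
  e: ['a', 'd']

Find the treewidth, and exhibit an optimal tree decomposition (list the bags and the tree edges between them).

The largest bag has 3 vertices, giving width 2; this decomposition certifies tw(G) ≤ 2. For the lower bound, G contains the cycle a–c–d–b–a, so G is not a forest; only forests have treewidth ≤ 1, hence tw(G) ≥ 2. Hence tw(G) = 2 exactly.

Treewidth 2.
Bags: B1 = {a, c, d}  B2 = {a, b, d}  B3 = {a, d, e}
Tree: B1–B2, B2–B3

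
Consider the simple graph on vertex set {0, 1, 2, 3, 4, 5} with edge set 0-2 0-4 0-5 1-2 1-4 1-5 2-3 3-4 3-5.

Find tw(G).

3

A width-3 tree decomposition is:
Bags: B1 = {2, 3, 4, 5}  B2 = {1, 2, 4, 5}  B3 = {0, 2, 4, 5}
Tree: B1–B2, B2–B3
Every bag has size at most 4, so the width is 4 − 1 = 3 and tw(G) ≤ 3. For the lower bound: the 4 vertex sets {3,4}, {1,2}, {5}, {0} are disjoint, each induces a connected subgraph, and every pair is joined by at least one edge of G. Contracting each set to a single vertex therefore yields K_{4} as a minor, and since treewidth is minor-monotone, tw(G) ≥ tw(K_{4}) = 3. Therefore the treewidth is 3.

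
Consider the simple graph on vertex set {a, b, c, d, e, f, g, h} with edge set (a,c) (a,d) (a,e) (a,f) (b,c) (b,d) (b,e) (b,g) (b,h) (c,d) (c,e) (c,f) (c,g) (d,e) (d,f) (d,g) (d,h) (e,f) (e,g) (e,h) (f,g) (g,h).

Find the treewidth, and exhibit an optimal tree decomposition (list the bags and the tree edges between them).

The largest bag has 5 vertices, giving width 4; this decomposition certifies tw(G) ≤ 4. On the other hand G contains the 5-clique {b, d, e, g, h}. A clique must lie in a single bag of any decomposition, so no decomposition can have width below 4. Hence tw(G) = 4 exactly.

Treewidth 4.
One optimal decomposition is:
Bags: B1 = {b, c, d, e, g}  B2 = {c, d, e, f, g}  B3 = {a, c, d, e, f}  B4 = {b, d, e, g, h}
Tree: B1–B2, B2–B3, B1–B4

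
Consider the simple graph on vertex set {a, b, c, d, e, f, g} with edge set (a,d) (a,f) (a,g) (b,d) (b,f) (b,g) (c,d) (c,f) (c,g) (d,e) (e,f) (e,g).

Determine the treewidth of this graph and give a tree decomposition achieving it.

The largest bag has 4 vertices, giving width 3; this decomposition certifies tw(G) ≤ 3. For the lower bound: the 4 vertex sets {e,g}, {b,f}, {d}, {c} are disjoint, each induces a connected subgraph, and every pair is joined by at least one edge of G. Contracting each set to a single vertex therefore yields K_{4} as a minor, and since treewidth is minor-monotone, tw(G) ≥ tw(K_{4}) = 3. Therefore the treewidth is 3.

Treewidth 3.
One such decomposition:
Bags: B1 = {d, e, f, g}  B2 = {b, d, f, g}  B3 = {c, d, f, g}  B4 = {a, d, f, g}
Tree: B1–B2, B2–B3, B3–B4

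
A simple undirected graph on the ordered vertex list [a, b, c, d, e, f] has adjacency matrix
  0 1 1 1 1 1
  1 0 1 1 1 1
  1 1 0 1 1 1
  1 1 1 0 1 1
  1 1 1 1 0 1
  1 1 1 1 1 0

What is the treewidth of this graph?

5

A width-5 tree decomposition is:
Bags: B1 = {a, b, c, d, e, f}
Tree: (single bag)
A single bag containing all 6 vertices is trivially a valid decomposition of width 5. On the other hand G contains the 6-clique {a, b, c, d, e, f}. A clique must lie in a single bag of any decomposition, so no decomposition can have width below 5. Therefore the treewidth is 5.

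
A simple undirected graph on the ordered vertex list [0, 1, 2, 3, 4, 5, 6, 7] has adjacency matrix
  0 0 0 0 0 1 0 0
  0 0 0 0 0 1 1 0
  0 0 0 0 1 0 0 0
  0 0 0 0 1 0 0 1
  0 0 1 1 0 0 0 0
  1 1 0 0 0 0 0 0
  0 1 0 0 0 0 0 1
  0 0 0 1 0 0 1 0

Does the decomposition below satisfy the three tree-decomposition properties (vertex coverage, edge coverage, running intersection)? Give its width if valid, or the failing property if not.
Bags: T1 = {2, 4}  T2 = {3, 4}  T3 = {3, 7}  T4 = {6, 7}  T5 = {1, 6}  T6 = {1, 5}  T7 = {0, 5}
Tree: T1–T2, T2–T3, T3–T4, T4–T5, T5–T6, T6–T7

Yes; width 1.

Vertex coverage: the bags together contain {0, 1, 2, 3, 4, 5, 6, 7}, the full vertex set. Edge coverage: each edge of G has both endpoints in at least one bag. Running intersection: for every vertex, the bags containing it form a connected subtree. All three properties hold, so this is a valid tree decomposition of width max|bag| − 1 = 1, and hence tw(G) ≤ 1.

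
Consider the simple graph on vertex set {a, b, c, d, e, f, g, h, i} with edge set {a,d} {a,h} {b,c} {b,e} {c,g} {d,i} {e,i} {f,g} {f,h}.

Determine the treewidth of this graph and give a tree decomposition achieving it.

Treewidth 2.
Bags: B1 = {a, d, h}  B2 = {d, h, i}  B3 = {e, h, i}  B4 = {b, e, h}  B5 = {b, c, h}  B6 = {c, g, h}  B7 = {f, g, h}
Tree: B1–B2, B2–B3, B3–B4, B4–B5, B5–B6, B6–B7

Every bag has size at most 3, so the width is 3 − 1 = 2 and tw(G) ≤ 2. The edges h–a–d–i–e–b–c–g–f–h form a cycle, so G is not a tree and its treewidth is at least 2. Combining the bounds, tw(G) = 2.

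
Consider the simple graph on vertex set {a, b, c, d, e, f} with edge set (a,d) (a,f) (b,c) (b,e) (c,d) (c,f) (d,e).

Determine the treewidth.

2

A width-2 tree decomposition is:
Bags: B1 = {b, d, e}  B2 = {b, c, d}  B3 = {a, c, d}  B4 = {a, c, f}
Tree: B1–B2, B2–B3, B3–B4
The largest bag has 3 vertices, giving width 2; this decomposition certifies tw(G) ≤ 2. The edges e–b–c–d–e form a cycle, so G is not a tree and its treewidth is at least 2. The upper and lower bounds meet at 2, so that is the treewidth.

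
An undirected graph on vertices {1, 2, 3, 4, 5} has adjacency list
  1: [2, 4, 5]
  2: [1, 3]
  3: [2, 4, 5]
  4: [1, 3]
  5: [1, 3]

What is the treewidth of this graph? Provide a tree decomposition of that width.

Every bag has size at most 3, so the width is 3 − 1 = 2 and tw(G) ≤ 2. For the lower bound, G contains the cycle 3–2–1–4–3, so G is not a forest; only forests have treewidth ≤ 1, hence tw(G) ≥ 2. Combining the bounds, tw(G) = 2.

Treewidth 2.
One optimal decomposition is:
Bags: B1 = {1, 2, 3}  B2 = {1, 3, 4}  B3 = {1, 3, 5}
Tree: B1–B2, B2–B3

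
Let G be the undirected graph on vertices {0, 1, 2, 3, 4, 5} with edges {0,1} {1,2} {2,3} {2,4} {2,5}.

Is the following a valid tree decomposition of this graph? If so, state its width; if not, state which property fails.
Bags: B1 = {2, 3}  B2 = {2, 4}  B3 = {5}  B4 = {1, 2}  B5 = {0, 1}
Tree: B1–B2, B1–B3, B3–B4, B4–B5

No — edge (2,5) lies in no bag.

A tree decomposition must satisfy three properties: every vertex lies in some bag; for every edge, both endpoints lie together in some bag; and for every vertex, the bags containing it form a connected subtree. Here edge (2,5) lies in no bag, so the decomposition is invalid.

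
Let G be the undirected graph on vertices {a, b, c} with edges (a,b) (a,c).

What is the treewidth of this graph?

1

A width-1 tree decomposition is:
Bags: B1 = {a, c}  B2 = {a, b}
Tree: B1–B2
Every bag has size at most 2, so the width is 2 − 1 = 1 and tw(G) ≤ 1. Any graph with an edge has treewidth ≥ 1, and G has the edge c–a. The upper and lower bounds meet at 1, so that is the treewidth.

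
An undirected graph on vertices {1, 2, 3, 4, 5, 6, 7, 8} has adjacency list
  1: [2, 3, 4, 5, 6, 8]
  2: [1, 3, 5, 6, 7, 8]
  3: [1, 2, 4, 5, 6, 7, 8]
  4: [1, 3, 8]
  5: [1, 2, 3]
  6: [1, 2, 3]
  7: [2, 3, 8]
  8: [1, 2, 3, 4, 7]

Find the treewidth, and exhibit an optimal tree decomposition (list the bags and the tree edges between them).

Treewidth 3.
One optimal decomposition is:
Bags: B1 = {2, 3, 7, 8}  B2 = {1, 2, 3, 8}  B3 = {1, 2, 3, 6}  B4 = {1, 3, 4, 8}  B5 = {1, 2, 3, 5}
Tree: B1–B2, B2–B3, B2–B4, B2–B5

Every bag has size at most 4, so the width is 4 − 1 = 3 and tw(G) ≤ 3. Conversely, {1, 2, 3, 8} is a clique of size 4, and the vertices of any clique must share a bag in every tree decomposition; so some bag has ≥ 4 vertices and tw(G) ≥ 3. Combining the bounds, tw(G) = 3.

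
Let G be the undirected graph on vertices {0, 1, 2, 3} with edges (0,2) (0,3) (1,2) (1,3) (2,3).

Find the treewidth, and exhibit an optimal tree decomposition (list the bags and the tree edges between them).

The largest bag has 3 vertices, giving width 2; this decomposition certifies tw(G) ≤ 2. For the lower bound, the 3 vertices {0, 2, 3} are pairwise adjacent, and any tree decomposition puts a clique entirely inside one bag — forcing width ≥ 2. Hence tw(G) = 2 exactly.

Treewidth 2.
Bags: B1 = {0, 2, 3}  B2 = {1, 2, 3}
Tree: B1–B2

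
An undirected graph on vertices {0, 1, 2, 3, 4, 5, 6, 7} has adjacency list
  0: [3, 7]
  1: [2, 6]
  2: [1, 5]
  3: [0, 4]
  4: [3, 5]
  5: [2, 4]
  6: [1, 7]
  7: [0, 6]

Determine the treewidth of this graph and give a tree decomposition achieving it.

The largest bag has 3 vertices, giving width 2; this decomposition certifies tw(G) ≤ 2. The edges 1–2–5–4–3–0–7–6–1 form a cycle, so G is not a tree and its treewidth is at least 2. Therefore the treewidth is 2.

Treewidth 2.
Bags: B1 = {1, 2, 5}  B2 = {1, 4, 5}  B3 = {1, 3, 4}  B4 = {0, 1, 3}  B5 = {0, 1, 7}  B6 = {1, 6, 7}
Tree: B1–B2, B2–B3, B3–B4, B4–B5, B5–B6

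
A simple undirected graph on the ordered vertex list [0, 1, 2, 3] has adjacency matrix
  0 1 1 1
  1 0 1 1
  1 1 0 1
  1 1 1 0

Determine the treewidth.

3

A width-3 tree decomposition is:
Bags: B1 = {0, 1, 2, 3}
Tree: (single bag)
With just one bag of size 4, the width is 4 − 1 = 3, so tw(G) ≤ 3. On the other hand G contains the 4-clique {0, 1, 2, 3}. A clique must lie in a single bag of any decomposition, so no decomposition can have width below 3. Hence tw(G) = 3 exactly.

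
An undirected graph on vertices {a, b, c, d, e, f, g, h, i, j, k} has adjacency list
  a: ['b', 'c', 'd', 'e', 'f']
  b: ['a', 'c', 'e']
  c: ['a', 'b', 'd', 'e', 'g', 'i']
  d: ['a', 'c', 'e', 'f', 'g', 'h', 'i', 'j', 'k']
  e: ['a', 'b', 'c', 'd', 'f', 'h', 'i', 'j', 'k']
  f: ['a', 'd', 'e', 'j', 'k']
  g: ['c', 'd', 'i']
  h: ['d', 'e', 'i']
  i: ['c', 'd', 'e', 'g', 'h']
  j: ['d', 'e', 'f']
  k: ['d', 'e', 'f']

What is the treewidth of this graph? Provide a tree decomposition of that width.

Treewidth 3.
One such decomposition:
Bags: B1 = {c, d, e, i}  B2 = {a, c, d, e}  B3 = {a, d, e, f}  B4 = {d, e, f, k}  B5 = {a, b, c, e}  B6 = {d, e, f, j}  B7 = {c, d, g, i}  B8 = {d, e, h, i}
Tree: B1–B2, B2–B3, B3–B4, B2–B5, B3–B6, B1–B7, B1–B8

Each bag holds 4 vertices, so the decomposition has width 3, which upper-bounds the treewidth. Conversely, {c, d, g, i} is a clique of size 4, and the vertices of any clique must share a bag in every tree decomposition; so some bag has ≥ 4 vertices and tw(G) ≥ 3. Hence tw(G) = 3 exactly.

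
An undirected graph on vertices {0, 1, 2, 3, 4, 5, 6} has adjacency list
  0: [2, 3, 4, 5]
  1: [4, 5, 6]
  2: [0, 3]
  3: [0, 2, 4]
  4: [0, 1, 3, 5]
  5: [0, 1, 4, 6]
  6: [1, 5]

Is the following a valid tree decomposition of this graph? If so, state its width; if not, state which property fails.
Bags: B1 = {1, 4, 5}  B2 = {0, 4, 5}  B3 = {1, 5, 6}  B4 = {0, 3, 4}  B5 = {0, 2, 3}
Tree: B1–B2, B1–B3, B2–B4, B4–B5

Yes; width 2.

Vertex coverage: the bags together contain {0, 1, 2, 3, 4, 5, 6}, the full vertex set. Edge coverage: each edge of G has both endpoints in at least one bag. Running intersection: for every vertex, the bags containing it form a connected subtree. All three properties hold, so this is a valid tree decomposition of width max|bag| − 1 = 2, and hence tw(G) ≤ 2.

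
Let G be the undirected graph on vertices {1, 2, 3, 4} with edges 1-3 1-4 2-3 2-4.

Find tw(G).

A width-2 tree decomposition is:
Bags: B1 = {1, 2, 4}  B2 = {1, 2, 3}
Tree: B1–B2
The largest bag has 3 vertices, giving width 2; this decomposition certifies tw(G) ≤ 2. Since 2–4–1–3–2 is a cycle in G, G is not acyclic. Forests are exactly the graphs of treewidth ≤ 1, so tw(G) ≥ 2. Combining the bounds, tw(G) = 2.

2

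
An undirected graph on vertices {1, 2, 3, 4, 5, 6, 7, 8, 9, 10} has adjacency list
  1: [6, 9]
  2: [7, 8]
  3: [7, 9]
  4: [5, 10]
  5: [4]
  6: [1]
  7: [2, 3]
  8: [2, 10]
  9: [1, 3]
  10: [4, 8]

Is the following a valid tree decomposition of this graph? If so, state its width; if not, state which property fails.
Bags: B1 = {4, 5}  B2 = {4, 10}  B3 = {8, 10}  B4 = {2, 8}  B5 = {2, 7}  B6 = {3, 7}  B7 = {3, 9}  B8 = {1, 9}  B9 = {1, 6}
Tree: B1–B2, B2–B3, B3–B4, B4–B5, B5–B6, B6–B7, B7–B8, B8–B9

Vertex coverage: the bags together contain {1, 2, 3, 4, 5, 6, 7, 8, 9, 10}, the full vertex set. Edge coverage: each edge of G has both endpoints in at least one bag. Running intersection: for every vertex, the bags containing it form a connected subtree. All three properties hold, so this is a valid tree decomposition of width max|bag| − 1 = 1, and hence tw(G) ≤ 1.

Yes; width 1.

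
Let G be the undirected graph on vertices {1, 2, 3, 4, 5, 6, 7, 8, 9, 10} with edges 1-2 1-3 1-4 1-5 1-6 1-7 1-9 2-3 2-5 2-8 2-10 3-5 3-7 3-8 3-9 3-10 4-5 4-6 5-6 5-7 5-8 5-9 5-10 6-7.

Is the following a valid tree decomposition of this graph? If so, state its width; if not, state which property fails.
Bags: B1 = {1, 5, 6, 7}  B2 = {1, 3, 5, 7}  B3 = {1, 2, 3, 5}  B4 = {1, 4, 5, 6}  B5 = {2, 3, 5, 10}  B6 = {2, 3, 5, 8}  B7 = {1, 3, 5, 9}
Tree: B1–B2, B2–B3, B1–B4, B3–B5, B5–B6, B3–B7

Yes; width 3.

Checking the three conditions: (i) the bags cover all of {1, 2, 3, 4, 5, 6, 7, 8, 9, 10}; (ii) for each edge, some bag contains both endpoints; (iii) the bags containing any fixed vertex form a subtree. All hold, so the decomposition is valid with width 4 − 1 = 3.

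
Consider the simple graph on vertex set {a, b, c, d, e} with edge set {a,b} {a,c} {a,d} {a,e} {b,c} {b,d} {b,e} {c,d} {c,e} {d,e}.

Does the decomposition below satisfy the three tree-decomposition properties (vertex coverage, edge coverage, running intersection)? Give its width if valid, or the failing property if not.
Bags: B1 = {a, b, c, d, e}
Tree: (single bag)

Vertex coverage: the bags together contain {a, b, c, d, e}, the full vertex set. Edge coverage: each edge of G has both endpoints in at least one bag. Running intersection: for every vertex, the bags containing it form a connected subtree. All three properties hold, so this is a valid tree decomposition of width max|bag| − 1 = 4, and hence tw(G) ≤ 4.

Yes; width 4.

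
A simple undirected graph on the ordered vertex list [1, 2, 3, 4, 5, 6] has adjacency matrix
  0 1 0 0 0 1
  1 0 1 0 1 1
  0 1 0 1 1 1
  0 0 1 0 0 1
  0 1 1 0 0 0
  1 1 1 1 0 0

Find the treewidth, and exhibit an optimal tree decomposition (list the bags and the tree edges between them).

The largest bag has 3 vertices, giving width 2; this decomposition certifies tw(G) ≤ 2. On the other hand G contains the 3-clique {1, 2, 6}. A clique must lie in a single bag of any decomposition, so no decomposition can have width below 2. Combining the bounds, tw(G) = 2.

Treewidth 2.
One optimal decomposition is:
Bags: B1 = {3, 4, 6}  B2 = {2, 3, 6}  B3 = {1, 2, 6}  B4 = {2, 3, 5}
Tree: B1–B2, B2–B3, B2–B4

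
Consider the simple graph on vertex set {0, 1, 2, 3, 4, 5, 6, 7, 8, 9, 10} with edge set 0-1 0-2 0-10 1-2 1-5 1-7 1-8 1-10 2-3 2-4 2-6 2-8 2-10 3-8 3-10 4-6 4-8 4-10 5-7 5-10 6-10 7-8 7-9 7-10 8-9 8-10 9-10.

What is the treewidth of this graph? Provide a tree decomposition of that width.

Treewidth 3.
Bags: B1 = {1, 5, 7, 10}  B2 = {1, 7, 8, 10}  B3 = {1, 2, 8, 10}  B4 = {0, 1, 2, 10}  B5 = {2, 4, 8, 10}  B6 = {2, 3, 8, 10}  B7 = {7, 8, 9, 10}  B8 = {2, 4, 6, 10}
Tree: B1–B2, B2–B3, B3–B4, B3–B5, B5–B6, B2–B7, B5–B8

Each bag holds 4 vertices, so the decomposition has width 3, which upper-bounds the treewidth. For the lower bound, the 4 vertices {7, 8, 9, 10} are pairwise adjacent, and any tree decomposition puts a clique entirely inside one bag — forcing width ≥ 3. The upper and lower bounds meet at 3, so that is the treewidth.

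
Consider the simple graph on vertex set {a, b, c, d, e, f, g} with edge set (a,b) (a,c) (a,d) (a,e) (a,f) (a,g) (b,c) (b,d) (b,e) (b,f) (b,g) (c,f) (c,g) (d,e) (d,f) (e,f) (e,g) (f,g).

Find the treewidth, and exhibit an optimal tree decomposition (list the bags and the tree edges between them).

Each bag holds 5 vertices, so the decomposition has width 4, which upper-bounds the treewidth. For the lower bound, the 5 vertices {a, b, d, e, f} are pairwise adjacent, and any tree decomposition puts a clique entirely inside one bag — forcing width ≥ 4. The upper and lower bounds meet at 4, so that is the treewidth.

Treewidth 4.
Bags: B1 = {a, b, e, f, g}  B2 = {a, b, d, e, f}  B3 = {a, b, c, f, g}
Tree: B1–B2, B1–B3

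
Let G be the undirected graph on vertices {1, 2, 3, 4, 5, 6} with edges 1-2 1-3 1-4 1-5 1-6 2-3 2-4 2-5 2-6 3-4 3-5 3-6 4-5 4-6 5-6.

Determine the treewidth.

A width-5 tree decomposition is:
Bags: B1 = {1, 2, 3, 4, 5, 6}
Tree: (single bag)
A single bag containing all 6 vertices is trivially a valid decomposition of width 5. On the other hand G contains the 6-clique {1, 2, 3, 4, 5, 6}. A clique must lie in a single bag of any decomposition, so no decomposition can have width below 5. Combining the bounds, tw(G) = 5.

5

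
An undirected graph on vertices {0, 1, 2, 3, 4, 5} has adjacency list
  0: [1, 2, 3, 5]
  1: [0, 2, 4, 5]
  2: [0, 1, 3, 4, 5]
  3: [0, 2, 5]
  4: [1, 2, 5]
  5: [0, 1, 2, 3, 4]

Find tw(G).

3

A width-3 tree decomposition is:
Bags: B1 = {1, 2, 4, 5}  B2 = {0, 1, 2, 5}  B3 = {0, 2, 3, 5}
Tree: B1–B2, B2–B3
Each bag holds 4 vertices, so the decomposition has width 3, which upper-bounds the treewidth. Conversely, {0, 1, 2, 5} is a clique of size 4, and the vertices of any clique must share a bag in every tree decomposition; so some bag has ≥ 4 vertices and tw(G) ≥ 3. Hence tw(G) = 3 exactly.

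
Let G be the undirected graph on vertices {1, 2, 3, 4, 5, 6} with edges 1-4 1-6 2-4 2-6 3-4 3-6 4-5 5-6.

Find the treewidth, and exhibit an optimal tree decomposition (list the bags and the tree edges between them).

Each bag holds 3 vertices, so the decomposition has width 2, which upper-bounds the treewidth. The edges 6–1–4–2–6 form a cycle, so G is not a tree and its treewidth is at least 2. Hence tw(G) = 2 exactly.

Treewidth 2.
Bags: B1 = {1, 4, 6}  B2 = {2, 4, 6}  B3 = {4, 5, 6}  B4 = {3, 4, 6}
Tree: B1–B2, B2–B3, B3–B4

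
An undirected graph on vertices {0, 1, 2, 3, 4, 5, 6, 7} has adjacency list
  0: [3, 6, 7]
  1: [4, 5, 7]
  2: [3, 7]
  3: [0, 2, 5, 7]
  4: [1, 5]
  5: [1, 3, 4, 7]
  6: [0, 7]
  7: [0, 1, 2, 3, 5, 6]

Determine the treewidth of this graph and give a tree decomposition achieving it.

The largest bag has 3 vertices, giving width 2; this decomposition certifies tw(G) ≤ 2. For the lower bound, the 3 vertices {1, 4, 5} are pairwise adjacent, and any tree decomposition puts a clique entirely inside one bag — forcing width ≥ 2. Combining the bounds, tw(G) = 2.

Treewidth 2.
One optimal decomposition is:
Bags: B1 = {0, 3, 7}  B2 = {3, 5, 7}  B3 = {0, 6, 7}  B4 = {1, 5, 7}  B5 = {2, 3, 7}  B6 = {1, 4, 5}
Tree: B1–B2, B1–B3, B2–B4, B1–B5, B4–B6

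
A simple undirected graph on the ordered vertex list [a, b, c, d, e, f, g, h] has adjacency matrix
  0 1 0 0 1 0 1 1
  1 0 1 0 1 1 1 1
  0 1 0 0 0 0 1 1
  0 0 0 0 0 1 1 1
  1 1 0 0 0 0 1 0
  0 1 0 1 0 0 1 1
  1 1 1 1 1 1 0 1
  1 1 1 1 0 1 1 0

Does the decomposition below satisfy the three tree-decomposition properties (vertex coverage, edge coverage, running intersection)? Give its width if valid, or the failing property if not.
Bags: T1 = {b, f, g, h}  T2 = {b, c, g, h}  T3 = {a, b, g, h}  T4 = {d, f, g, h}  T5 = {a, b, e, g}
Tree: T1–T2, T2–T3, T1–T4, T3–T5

Yes; width 3.

Checking the three conditions: (i) the bags cover all of {a, b, c, d, e, f, g, h}; (ii) for each edge, some bag contains both endpoints; (iii) the bags containing any fixed vertex form a subtree. All hold, so the decomposition is valid with width 4 − 1 = 3.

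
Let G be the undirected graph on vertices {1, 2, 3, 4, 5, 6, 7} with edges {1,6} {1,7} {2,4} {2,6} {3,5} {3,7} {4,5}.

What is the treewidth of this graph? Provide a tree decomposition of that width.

Treewidth 2.
Bags: B1 = {3, 5, 7}  B2 = {1, 5, 7}  B3 = {1, 5, 6}  B4 = {2, 5, 6}  B5 = {2, 4, 5}
Tree: B1–B2, B2–B3, B3–B4, B4–B5

Each bag holds 3 vertices, so the decomposition has width 2, which upper-bounds the treewidth. For the lower bound, G contains the cycle 5–3–7–1–6–2–4–5, so G is not a forest; only forests have treewidth ≤ 1, hence tw(G) ≥ 2. Combining the bounds, tw(G) = 2.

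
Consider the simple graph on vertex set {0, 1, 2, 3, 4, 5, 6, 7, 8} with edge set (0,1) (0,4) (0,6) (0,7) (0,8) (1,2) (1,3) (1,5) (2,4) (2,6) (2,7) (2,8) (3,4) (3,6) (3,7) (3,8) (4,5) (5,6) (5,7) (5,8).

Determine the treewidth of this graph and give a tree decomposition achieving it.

Treewidth 4.
One such decomposition:
Bags: B1 = {0, 1, 2, 3, 5}  B2 = {0, 2, 3, 4, 5}  B3 = {0, 2, 3, 5, 8}  B4 = {0, 2, 3, 5, 6}  B5 = {0, 2, 3, 5, 7}
Tree: B1–B2, B2–B3, B3–B4, B4–B5

Each bag holds 5 vertices, so the decomposition has width 4, which upper-bounds the treewidth. For the lower bound: the 5 vertex sets {1,3}, {2,4}, {5,8}, {0}, {6} are disjoint, each induces a connected subgraph, and every pair is joined by at least one edge of G. Contracting each set to a single vertex therefore yields K_{5} as a minor, and since treewidth is minor-monotone, tw(G) ≥ tw(K_{5}) = 4. Hence tw(G) = 4 exactly.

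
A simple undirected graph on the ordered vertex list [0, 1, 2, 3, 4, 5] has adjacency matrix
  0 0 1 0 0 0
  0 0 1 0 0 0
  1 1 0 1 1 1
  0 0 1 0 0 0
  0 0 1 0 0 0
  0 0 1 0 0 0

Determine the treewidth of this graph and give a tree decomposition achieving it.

Treewidth 1.
One such decomposition:
Bags: B1 = {1, 2}  B2 = {2, 5}  B3 = {2, 4}  B4 = {0, 2}  B5 = {2, 3}
Tree: B1–B2, B2–B3, B2–B4, B2–B5

The largest bag has 2 vertices, giving width 1; this decomposition certifies tw(G) ≤ 1. G has an edge, so its treewidth is at least 1. Hence tw(G) = 1 exactly.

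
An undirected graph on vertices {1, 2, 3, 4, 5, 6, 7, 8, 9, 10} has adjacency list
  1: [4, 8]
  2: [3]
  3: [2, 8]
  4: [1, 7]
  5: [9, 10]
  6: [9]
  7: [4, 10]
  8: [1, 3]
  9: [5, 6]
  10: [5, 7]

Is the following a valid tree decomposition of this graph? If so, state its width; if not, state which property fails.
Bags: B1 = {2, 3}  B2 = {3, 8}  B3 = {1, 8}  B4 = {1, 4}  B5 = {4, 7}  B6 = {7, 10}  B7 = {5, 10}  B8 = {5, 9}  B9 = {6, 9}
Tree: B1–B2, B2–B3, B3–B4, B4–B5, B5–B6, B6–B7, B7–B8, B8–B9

Checking the three conditions: (i) the bags cover all of {1, 2, 3, 4, 5, 6, 7, 8, 9, 10}; (ii) for each edge, some bag contains both endpoints; (iii) the bags containing any fixed vertex form a subtree. All hold, so the decomposition is valid with width 2 − 1 = 1.

Yes; width 1.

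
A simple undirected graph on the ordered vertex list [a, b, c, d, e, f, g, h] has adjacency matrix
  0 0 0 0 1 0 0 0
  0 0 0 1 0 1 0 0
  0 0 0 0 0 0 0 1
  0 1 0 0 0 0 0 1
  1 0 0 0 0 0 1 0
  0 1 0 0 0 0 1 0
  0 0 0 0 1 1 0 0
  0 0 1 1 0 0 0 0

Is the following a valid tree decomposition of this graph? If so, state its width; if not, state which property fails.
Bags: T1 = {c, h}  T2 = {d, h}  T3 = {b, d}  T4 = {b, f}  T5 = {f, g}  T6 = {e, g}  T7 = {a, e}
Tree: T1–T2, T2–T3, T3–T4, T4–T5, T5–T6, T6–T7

Yes; width 1.

Vertex coverage: the bags together contain {a, b, c, d, e, f, g, h}, the full vertex set. Edge coverage: each edge of G has both endpoints in at least one bag. Running intersection: for every vertex, the bags containing it form a connected subtree. All three properties hold, so this is a valid tree decomposition of width max|bag| − 1 = 1, and hence tw(G) ≤ 1.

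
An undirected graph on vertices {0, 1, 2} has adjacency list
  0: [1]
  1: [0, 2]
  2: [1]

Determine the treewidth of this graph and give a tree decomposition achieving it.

Treewidth 1.
One optimal decomposition is:
Bags: B1 = {1, 2}  B2 = {0, 1}
Tree: B1–B2

The largest bag has 2 vertices, giving width 1; this decomposition certifies tw(G) ≤ 1. Since G has at least one edge (e.g. 2–1), it is not an edgeless graph, so tw(G) ≥ 1. The upper and lower bounds meet at 1, so that is the treewidth.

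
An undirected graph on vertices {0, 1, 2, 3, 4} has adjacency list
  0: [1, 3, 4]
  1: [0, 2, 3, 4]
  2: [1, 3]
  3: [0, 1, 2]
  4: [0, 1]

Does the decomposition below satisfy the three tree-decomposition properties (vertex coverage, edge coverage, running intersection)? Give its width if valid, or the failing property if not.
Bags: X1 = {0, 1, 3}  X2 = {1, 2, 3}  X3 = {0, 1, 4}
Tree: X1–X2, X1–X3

Yes; width 2.

Checking the three conditions: (i) the bags cover all of {0, 1, 2, 3, 4}; (ii) for each edge, some bag contains both endpoints; (iii) the bags containing any fixed vertex form a subtree. All hold, so the decomposition is valid with width 3 − 1 = 2.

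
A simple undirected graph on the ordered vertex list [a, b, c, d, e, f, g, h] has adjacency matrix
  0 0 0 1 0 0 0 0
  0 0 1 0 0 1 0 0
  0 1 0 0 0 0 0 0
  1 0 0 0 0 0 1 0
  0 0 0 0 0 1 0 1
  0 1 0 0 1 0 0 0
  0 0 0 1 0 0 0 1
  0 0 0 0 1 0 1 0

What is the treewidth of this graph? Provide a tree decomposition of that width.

Every bag has size at most 2, so the width is 2 − 1 = 1 and tw(G) ≤ 1. Any graph with an edge has treewidth ≥ 1, and G has the edge c–b. Therefore the treewidth is 1.

Treewidth 1.
Bags: B1 = {b, c}  B2 = {b, f}  B3 = {e, f}  B4 = {e, h}  B5 = {g, h}  B6 = {d, g}  B7 = {a, d}
Tree: B1–B2, B2–B3, B3–B4, B4–B5, B5–B6, B6–B7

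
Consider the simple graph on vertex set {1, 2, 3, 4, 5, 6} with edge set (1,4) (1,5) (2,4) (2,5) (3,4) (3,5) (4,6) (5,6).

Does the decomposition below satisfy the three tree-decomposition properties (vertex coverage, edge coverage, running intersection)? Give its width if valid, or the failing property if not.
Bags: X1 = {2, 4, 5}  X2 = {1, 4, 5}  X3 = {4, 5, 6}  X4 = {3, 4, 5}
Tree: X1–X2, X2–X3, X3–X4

Vertex coverage: the bags together contain {1, 2, 3, 4, 5, 6}, the full vertex set. Edge coverage: each edge of G has both endpoints in at least one bag. Running intersection: for every vertex, the bags containing it form a connected subtree. All three properties hold, so this is a valid tree decomposition of width max|bag| − 1 = 2, and hence tw(G) ≤ 2.

Yes; width 2.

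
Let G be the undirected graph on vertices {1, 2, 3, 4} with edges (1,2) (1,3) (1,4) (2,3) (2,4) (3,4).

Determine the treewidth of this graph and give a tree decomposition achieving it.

Treewidth 3.
One such decomposition:
Bags: B1 = {1, 2, 3, 4}
Tree: (single bag)

With just one bag of size 4, the width is 4 − 1 = 3, so tw(G) ≤ 3. On the other hand G contains the 4-clique {1, 2, 3, 4}. A clique must lie in a single bag of any decomposition, so no decomposition can have width below 3. Combining the bounds, tw(G) = 3.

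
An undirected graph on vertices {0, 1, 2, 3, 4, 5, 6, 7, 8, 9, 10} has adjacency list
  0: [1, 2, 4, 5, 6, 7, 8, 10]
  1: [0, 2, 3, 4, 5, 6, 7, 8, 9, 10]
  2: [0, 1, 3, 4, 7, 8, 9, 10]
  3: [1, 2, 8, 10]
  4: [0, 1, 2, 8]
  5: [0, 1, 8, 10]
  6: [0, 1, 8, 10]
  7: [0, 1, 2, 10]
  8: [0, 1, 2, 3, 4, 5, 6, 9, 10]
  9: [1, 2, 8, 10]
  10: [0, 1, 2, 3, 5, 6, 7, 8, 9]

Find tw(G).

4

A width-4 tree decomposition is:
Bags: B1 = {1, 2, 8, 9, 10}  B2 = {0, 1, 2, 8, 10}  B3 = {0, 1, 6, 8, 10}  B4 = {1, 2, 3, 8, 10}  B5 = {0, 1, 2, 4, 8}  B6 = {0, 1, 2, 7, 10}  B7 = {0, 1, 5, 8, 10}
Tree: B1–B2, B2–B3, B2–B4, B2–B5, B2–B6, B2–B7
The largest bag has 5 vertices, giving width 4; this decomposition certifies tw(G) ≤ 4. For the lower bound, the 5 vertices {0, 1, 2, 8, 10} are pairwise adjacent, and any tree decomposition puts a clique entirely inside one bag — forcing width ≥ 4. Therefore the treewidth is 4.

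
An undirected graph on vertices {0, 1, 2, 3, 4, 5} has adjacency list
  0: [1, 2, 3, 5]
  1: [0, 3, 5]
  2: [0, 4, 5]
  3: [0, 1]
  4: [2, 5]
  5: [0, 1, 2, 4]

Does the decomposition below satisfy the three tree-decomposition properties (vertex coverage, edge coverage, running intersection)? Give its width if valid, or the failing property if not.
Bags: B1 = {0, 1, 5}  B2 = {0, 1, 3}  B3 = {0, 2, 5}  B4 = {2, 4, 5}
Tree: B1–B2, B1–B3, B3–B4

Every vertex of G appears in some bag (union = {0, 1, 2, 3, 4, 5}); every edge is covered by a bag; and for each vertex v the set of bags containing v is connected in the bag tree. The decomposition is therefore valid. The largest bag has 3 vertices, so the width is 2.

Yes; width 2.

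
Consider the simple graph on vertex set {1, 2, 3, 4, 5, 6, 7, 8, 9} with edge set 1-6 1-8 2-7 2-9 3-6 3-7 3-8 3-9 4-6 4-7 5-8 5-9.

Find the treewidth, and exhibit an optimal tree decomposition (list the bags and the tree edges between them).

The largest bag has 4 vertices, giving width 3; this decomposition certifies tw(G) ≤ 3. For the lower bound: the 4 vertex sets {2,5,9}, {8}, {3}, {1,4,6,7} are disjoint, each induces a connected subgraph, and every pair is joined by at least one edge of G. Contracting each set to a single vertex therefore yields K_{4} as a minor, and since treewidth is minor-monotone, tw(G) ≥ tw(K_{4}) = 3. Combining the bounds, tw(G) = 3.

Treewidth 3.
One optimal decomposition is:
Bags: B1 = {2, 5, 8, 9}  B2 = {2, 3, 8, 9}  B3 = {2, 3, 7, 8}  B4 = {1, 3, 7, 8}  B5 = {1, 3, 6, 7}  B6 = {1, 4, 6, 7}
Tree: B1–B2, B2–B3, B3–B4, B4–B5, B5–B6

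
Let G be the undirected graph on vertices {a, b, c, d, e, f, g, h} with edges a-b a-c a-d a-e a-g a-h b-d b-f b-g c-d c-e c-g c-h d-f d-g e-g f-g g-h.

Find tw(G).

3

A width-3 tree decomposition is:
Bags: B1 = {a, b, d, g}  B2 = {a, c, d, g}  B3 = {a, c, g, h}  B4 = {b, d, f, g}  B5 = {a, c, e, g}
Tree: B1–B2, B2–B3, B1–B4, B3–B5
Each bag holds 4 vertices, so the decomposition has width 3, which upper-bounds the treewidth. For the lower bound, the 4 vertices {a, c, d, g} are pairwise adjacent, and any tree decomposition puts a clique entirely inside one bag — forcing width ≥ 3. The upper and lower bounds meet at 3, so that is the treewidth.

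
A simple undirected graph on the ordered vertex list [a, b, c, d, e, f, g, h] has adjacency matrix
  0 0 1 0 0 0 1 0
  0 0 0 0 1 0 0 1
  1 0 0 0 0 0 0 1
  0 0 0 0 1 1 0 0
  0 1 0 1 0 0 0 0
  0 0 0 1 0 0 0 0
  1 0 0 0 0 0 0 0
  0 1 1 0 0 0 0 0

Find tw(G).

1

A width-1 tree decomposition is:
Bags: B1 = {d, f}  B2 = {d, e}  B3 = {b, e}  B4 = {b, h}  B5 = {c, h}  B6 = {a, c}  B7 = {a, g}
Tree: B1–B2, B2–B3, B3–B4, B4–B5, B5–B6, B6–B7
Each bag holds 2 vertices, so the decomposition has width 1, which upper-bounds the treewidth. G has an edge, so its treewidth is at least 1. Therefore the treewidth is 1.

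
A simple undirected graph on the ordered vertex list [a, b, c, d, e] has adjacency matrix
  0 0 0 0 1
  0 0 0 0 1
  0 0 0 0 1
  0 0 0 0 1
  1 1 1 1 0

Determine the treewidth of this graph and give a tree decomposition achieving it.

Each bag holds 2 vertices, so the decomposition has width 1, which upper-bounds the treewidth. Since G has at least one edge (e.g. c–e), it is not an edgeless graph, so tw(G) ≥ 1. Hence tw(G) = 1 exactly.

Treewidth 1.
One optimal decomposition is:
Bags: B1 = {c, e}  B2 = {a, e}  B3 = {d, e}  B4 = {b, e}
Tree: B1–B2, B2–B3, B1–B4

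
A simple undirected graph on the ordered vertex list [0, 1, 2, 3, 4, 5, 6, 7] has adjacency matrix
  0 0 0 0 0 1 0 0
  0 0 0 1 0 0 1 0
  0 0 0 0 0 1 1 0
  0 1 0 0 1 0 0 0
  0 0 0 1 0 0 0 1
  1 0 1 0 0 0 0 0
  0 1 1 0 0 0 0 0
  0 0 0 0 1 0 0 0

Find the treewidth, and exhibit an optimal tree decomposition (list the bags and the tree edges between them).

Treewidth 1.
One such decomposition:
Bags: B1 = {0, 5}  B2 = {2, 5}  B3 = {2, 6}  B4 = {1, 6}  B5 = {1, 3}  B6 = {3, 4}  B7 = {4, 7}
Tree: B1–B2, B2–B3, B3–B4, B4–B5, B5–B6, B6–B7

Every bag has size at most 2, so the width is 2 − 1 = 1 and tw(G) ≤ 1. Since G has at least one edge (e.g. 0–5), it is not an edgeless graph, so tw(G) ≥ 1. Therefore the treewidth is 1.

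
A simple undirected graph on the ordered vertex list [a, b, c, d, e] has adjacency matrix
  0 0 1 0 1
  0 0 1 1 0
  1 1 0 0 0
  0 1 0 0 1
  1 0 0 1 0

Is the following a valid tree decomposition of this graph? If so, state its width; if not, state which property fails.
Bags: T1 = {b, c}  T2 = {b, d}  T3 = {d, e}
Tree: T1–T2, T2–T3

A tree decomposition must satisfy three properties: every vertex lies in some bag; for every edge, both endpoints lie together in some bag; and for every vertex, the bags containing it form a connected subtree. Here vertex a appears in no bag, so the decomposition is invalid.

No — vertex a appears in no bag.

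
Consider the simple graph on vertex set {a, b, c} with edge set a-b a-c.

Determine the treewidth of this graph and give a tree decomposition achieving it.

The largest bag has 2 vertices, giving width 1; this decomposition certifies tw(G) ≤ 1. G has an edge, so its treewidth is at least 1. Hence tw(G) = 1 exactly.

Treewidth 1.
Bags: B1 = {a, c}  B2 = {a, b}
Tree: B1–B2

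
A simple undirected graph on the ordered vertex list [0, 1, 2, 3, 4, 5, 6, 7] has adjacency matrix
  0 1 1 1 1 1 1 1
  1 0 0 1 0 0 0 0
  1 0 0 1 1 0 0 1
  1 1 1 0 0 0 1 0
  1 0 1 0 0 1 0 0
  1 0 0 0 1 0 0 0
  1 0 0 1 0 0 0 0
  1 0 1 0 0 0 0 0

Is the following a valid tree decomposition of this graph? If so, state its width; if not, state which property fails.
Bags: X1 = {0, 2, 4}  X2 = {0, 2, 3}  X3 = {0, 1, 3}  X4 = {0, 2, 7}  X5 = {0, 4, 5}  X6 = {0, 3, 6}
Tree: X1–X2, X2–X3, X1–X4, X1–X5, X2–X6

Vertex coverage: the bags together contain {0, 1, 2, 3, 4, 5, 6, 7}, the full vertex set. Edge coverage: each edge of G has both endpoints in at least one bag. Running intersection: for every vertex, the bags containing it form a connected subtree. All three properties hold, so this is a valid tree decomposition of width max|bag| − 1 = 2, and hence tw(G) ≤ 2.

Yes; width 2.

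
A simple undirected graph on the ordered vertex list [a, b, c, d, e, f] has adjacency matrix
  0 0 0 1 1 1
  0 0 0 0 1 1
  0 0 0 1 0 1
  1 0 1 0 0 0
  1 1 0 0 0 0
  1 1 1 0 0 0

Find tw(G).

A width-2 tree decomposition is:
Bags: B1 = {b, e, f}  B2 = {a, e, f}  B3 = {a, c, f}  B4 = {a, c, d}
Tree: B1–B2, B2–B3, B3–B4
Each bag holds 3 vertices, so the decomposition has width 2, which upper-bounds the treewidth. Since b–e–a–f–b is a cycle in G, G is not acyclic. Forests are exactly the graphs of treewidth ≤ 1, so tw(G) ≥ 2. Therefore the treewidth is 2.

2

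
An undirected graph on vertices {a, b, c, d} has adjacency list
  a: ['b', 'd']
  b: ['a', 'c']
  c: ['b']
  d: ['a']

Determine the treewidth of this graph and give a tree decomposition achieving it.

The largest bag has 2 vertices, giving width 1; this decomposition certifies tw(G) ≤ 1. G has an edge, so its treewidth is at least 1. Hence tw(G) = 1 exactly.

Treewidth 1.
One optimal decomposition is:
Bags: B1 = {a, b}  B2 = {a, d}  B3 = {b, c}
Tree: B1–B2, B1–B3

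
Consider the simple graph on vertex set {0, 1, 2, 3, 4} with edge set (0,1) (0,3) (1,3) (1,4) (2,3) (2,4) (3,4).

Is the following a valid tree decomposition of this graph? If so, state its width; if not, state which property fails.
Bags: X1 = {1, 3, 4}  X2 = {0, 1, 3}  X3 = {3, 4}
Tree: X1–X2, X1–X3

No — vertex 2 appears in no bag.

A tree decomposition must satisfy three properties: every vertex lies in some bag; for every edge, both endpoints lie together in some bag; and for every vertex, the bags containing it form a connected subtree. Here vertex 2 appears in no bag, so the decomposition is invalid.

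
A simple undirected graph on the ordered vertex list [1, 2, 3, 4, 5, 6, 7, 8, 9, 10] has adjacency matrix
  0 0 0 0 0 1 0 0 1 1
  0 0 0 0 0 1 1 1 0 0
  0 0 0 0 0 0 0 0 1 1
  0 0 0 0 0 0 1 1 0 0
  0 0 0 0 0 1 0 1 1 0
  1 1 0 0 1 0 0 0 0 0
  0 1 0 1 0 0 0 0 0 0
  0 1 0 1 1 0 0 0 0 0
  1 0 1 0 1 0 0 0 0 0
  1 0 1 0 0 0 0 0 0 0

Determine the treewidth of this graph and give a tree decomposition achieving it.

The largest bag has 3 vertices, giving width 2; this decomposition certifies tw(G) ≤ 2. For the lower bound, G contains the cycle 3–10–1–9–3, so G is not a forest; only forests have treewidth ≤ 1, hence tw(G) ≥ 2. Hence tw(G) = 2 exactly.

Treewidth 2.
Bags: B1 = {3, 9, 10}  B2 = {1, 9, 10}  B3 = {1, 5, 9}  B4 = {1, 5, 6}  B5 = {5, 6, 8}  B6 = {2, 6, 8}  B7 = {2, 4, 8}  B8 = {2, 4, 7}
Tree: B1–B2, B2–B3, B3–B4, B4–B5, B5–B6, B6–B7, B7–B8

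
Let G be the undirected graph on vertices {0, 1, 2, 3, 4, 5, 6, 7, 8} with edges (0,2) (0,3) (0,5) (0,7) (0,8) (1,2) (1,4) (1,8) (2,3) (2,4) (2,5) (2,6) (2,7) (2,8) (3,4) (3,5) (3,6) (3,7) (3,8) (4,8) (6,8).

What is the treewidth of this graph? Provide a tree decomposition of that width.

The largest bag has 4 vertices, giving width 3; this decomposition certifies tw(G) ≤ 3. On the other hand G contains the 4-clique {1, 2, 4, 8}. A clique must lie in a single bag of any decomposition, so no decomposition can have width below 3. Therefore the treewidth is 3.

Treewidth 3.
Bags: B1 = {0, 2, 3, 7}  B2 = {0, 2, 3, 8}  B3 = {0, 2, 3, 5}  B4 = {2, 3, 6, 8}  B5 = {2, 3, 4, 8}  B6 = {1, 2, 4, 8}
Tree: B1–B2, B2–B3, B2–B4, B4–B5, B5–B6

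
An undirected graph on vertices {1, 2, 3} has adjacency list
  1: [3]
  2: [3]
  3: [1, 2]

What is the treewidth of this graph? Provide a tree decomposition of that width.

Treewidth 1.
One optimal decomposition is:
Bags: B1 = {2, 3}  B2 = {1, 3}
Tree: B1–B2

Every bag has size at most 2, so the width is 2 − 1 = 1 and tw(G) ≤ 1. Any graph with an edge has treewidth ≥ 1, and G has the edge 3–2. The upper and lower bounds meet at 1, so that is the treewidth.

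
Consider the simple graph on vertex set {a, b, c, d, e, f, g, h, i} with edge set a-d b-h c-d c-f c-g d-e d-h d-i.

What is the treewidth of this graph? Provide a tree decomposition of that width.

Each bag holds 2 vertices, so the decomposition has width 1, which upper-bounds the treewidth. Any graph with an edge has treewidth ≥ 1, and G has the edge d–a. The upper and lower bounds meet at 1, so that is the treewidth.

Treewidth 1.
Bags: B1 = {a, d}  B2 = {c, d}  B3 = {c, g}  B4 = {d, e}  B5 = {d, h}  B6 = {d, i}  B7 = {b, h}  B8 = {c, f}
Tree: B1–B2, B2–B3, B2–B4, B2–B5, B5–B6, B5–B7, B2–B8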